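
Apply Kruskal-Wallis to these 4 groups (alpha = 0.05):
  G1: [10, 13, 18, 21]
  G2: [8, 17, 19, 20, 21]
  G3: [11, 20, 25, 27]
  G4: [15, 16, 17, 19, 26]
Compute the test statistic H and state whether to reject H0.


Step 1: Combine all N = 18 observations and assign midranks.
sorted (value, group, rank): (8,G2,1), (10,G1,2), (11,G3,3), (13,G1,4), (15,G4,5), (16,G4,6), (17,G2,7.5), (17,G4,7.5), (18,G1,9), (19,G2,10.5), (19,G4,10.5), (20,G2,12.5), (20,G3,12.5), (21,G1,14.5), (21,G2,14.5), (25,G3,16), (26,G4,17), (27,G3,18)
Step 2: Sum ranks within each group.
R_1 = 29.5 (n_1 = 4)
R_2 = 46 (n_2 = 5)
R_3 = 49.5 (n_3 = 4)
R_4 = 46 (n_4 = 5)
Step 3: H = 12/(N(N+1)) * sum(R_i^2/n_i) - 3(N+1)
     = 12/(18*19) * (29.5^2/4 + 46^2/5 + 49.5^2/4 + 46^2/5) - 3*19
     = 0.035088 * 1676.53 - 57
     = 1.825439.
Step 4: Ties present; correction factor C = 1 - 24/(18^3 - 18) = 0.995872. Corrected H = 1.825439 / 0.995872 = 1.833005.
Step 5: Under H0, H ~ chi^2(3); p-value = 0.607779.
Step 6: alpha = 0.05. fail to reject H0.

H = 1.8330, df = 3, p = 0.607779, fail to reject H0.


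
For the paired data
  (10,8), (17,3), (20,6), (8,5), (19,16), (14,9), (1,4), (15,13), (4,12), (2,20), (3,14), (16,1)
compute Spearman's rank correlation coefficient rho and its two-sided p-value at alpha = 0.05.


Step 1: Rank x and y separately (midranks; no ties here).
rank(x): 10->6, 17->10, 20->12, 8->5, 19->11, 14->7, 1->1, 15->8, 4->4, 2->2, 3->3, 16->9
rank(y): 8->6, 3->2, 6->5, 5->4, 16->11, 9->7, 4->3, 13->9, 12->8, 20->12, 14->10, 1->1
Step 2: d_i = R_x(i) - R_y(i); compute d_i^2.
  (6-6)^2=0, (10-2)^2=64, (12-5)^2=49, (5-4)^2=1, (11-11)^2=0, (7-7)^2=0, (1-3)^2=4, (8-9)^2=1, (4-8)^2=16, (2-12)^2=100, (3-10)^2=49, (9-1)^2=64
sum(d^2) = 348.
Step 3: rho = 1 - 6*348 / (12*(12^2 - 1)) = 1 - 2088/1716 = -0.216783.
Step 4: Under H0, t = rho * sqrt((n-2)/(1-rho^2)) = -0.7022 ~ t(10).
Step 5: Two-sided p-value from the t-distribution with 10 df = 0.498556.
Step 6: alpha = 0.05. fail to reject H0.

rho = -0.2168, p = 0.498556, fail to reject H0 at alpha = 0.05.


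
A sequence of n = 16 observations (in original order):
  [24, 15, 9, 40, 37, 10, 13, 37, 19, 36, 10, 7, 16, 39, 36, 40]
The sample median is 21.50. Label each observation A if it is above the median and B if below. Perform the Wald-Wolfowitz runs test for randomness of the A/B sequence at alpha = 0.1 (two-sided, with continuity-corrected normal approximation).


Step 1: Compute median = 21.50; label A = above, B = below.
Labels in order: ABBAABBABABBBAAA  (n_A = 8, n_B = 8)
Step 2: Count runs R = 9.
Step 3: Under H0 (random ordering), E[R] = 2*n_A*n_B/(n_A+n_B) + 1 = 2*8*8/16 + 1 = 9.0000.
        Var[R] = 2*n_A*n_B*(2*n_A*n_B - n_A - n_B) / ((n_A+n_B)^2 * (n_A+n_B-1)) = 14336/3840 = 3.7333.
        SD[R] = 1.9322.
Step 4: R = E[R], so z = 0 with no continuity correction.
Step 5: Two-sided p-value via normal approximation = 2*(1 - Phi(|z|)) = 1.000000.
Step 6: alpha = 0.1. fail to reject H0.

R = 9, z = 0.0000, p = 1.000000, fail to reject H0.


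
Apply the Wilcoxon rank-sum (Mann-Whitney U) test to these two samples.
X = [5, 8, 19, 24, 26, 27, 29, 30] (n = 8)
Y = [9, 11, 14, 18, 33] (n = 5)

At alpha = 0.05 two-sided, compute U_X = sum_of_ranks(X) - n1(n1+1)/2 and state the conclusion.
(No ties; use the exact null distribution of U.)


Step 1: Combine and sort all 13 observations; assign midranks.
sorted (value, group): (5,X), (8,X), (9,Y), (11,Y), (14,Y), (18,Y), (19,X), (24,X), (26,X), (27,X), (29,X), (30,X), (33,Y)
ranks: 5->1, 8->2, 9->3, 11->4, 14->5, 18->6, 19->7, 24->8, 26->9, 27->10, 29->11, 30->12, 33->13
Step 2: Rank sum for X: R1 = 1 + 2 + 7 + 8 + 9 + 10 + 11 + 12 = 60.
Step 3: U_X = R1 - n1(n1+1)/2 = 60 - 8*9/2 = 60 - 36 = 24.
       U_Y = n1*n2 - U_X = 40 - 24 = 16.
Step 4: No ties, so the exact null distribution of U (based on enumerating the C(13,8) = 1287 equally likely rank assignments) gives the two-sided p-value.
Step 5: p-value = 0.621601; compare to alpha = 0.05. fail to reject H0.

U_X = 24, p = 0.621601, fail to reject H0 at alpha = 0.05.


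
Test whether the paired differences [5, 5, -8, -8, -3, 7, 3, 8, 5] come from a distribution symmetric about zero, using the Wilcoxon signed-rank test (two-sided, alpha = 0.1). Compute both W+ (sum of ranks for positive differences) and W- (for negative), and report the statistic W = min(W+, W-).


Step 1: Drop any zero differences (none here) and take |d_i|.
|d| = [5, 5, 8, 8, 3, 7, 3, 8, 5]
Step 2: Midrank |d_i| (ties get averaged ranks).
ranks: |5|->4, |5|->4, |8|->8, |8|->8, |3|->1.5, |7|->6, |3|->1.5, |8|->8, |5|->4
Step 3: Attach original signs; sum ranks with positive sign and with negative sign.
W+ = 4 + 4 + 6 + 1.5 + 8 + 4 = 27.5
W- = 8 + 8 + 1.5 = 17.5
(Check: W+ + W- = 45 should equal n(n+1)/2 = 45.)
Step 4: Test statistic W = min(W+, W-) = 17.5.
Step 5: Ties in |d|, so use the tie-corrected normal approximation.
        E[W] = n(n+1)/4 = 9*10/4 = 22.5.
        Tie groups: |d|=3 (t=2), |d|=5 (t=3), |d|=8 (t=3); sum(t^3 - t) = 54.
        Var[W] = n(n+1)(2n+1)/24 - sum(t^3-t)/48 = 1710/24 - 54/48 = 70.125.
        z = (W - E[W]) / sqrt(Var[W]) = (17.5 - 22.5) / 8.3741 = -0.5971.
        Two-sided p = 2*Phi(z) = 0.550453.
Step 6: alpha = 0.1. fail to reject H0.

W+ = 27.5, W- = 17.5, W = min = 17.5, p = 0.550453, fail to reject H0.


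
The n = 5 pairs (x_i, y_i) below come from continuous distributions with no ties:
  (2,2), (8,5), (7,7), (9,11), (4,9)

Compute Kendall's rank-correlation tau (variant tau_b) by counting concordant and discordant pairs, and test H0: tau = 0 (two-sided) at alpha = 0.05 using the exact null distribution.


Step 1: Enumerate the 10 unordered pairs (i,j) with i<j and classify each by sign(x_j-x_i) * sign(y_j-y_i).
  (1,2):dx=+6,dy=+3->C; (1,3):dx=+5,dy=+5->C; (1,4):dx=+7,dy=+9->C; (1,5):dx=+2,dy=+7->C
  (2,3):dx=-1,dy=+2->D; (2,4):dx=+1,dy=+6->C; (2,5):dx=-4,dy=+4->D; (3,4):dx=+2,dy=+4->C
  (3,5):dx=-3,dy=+2->D; (4,5):dx=-5,dy=-2->C
Step 2: C = 7, D = 3, total pairs = 10.
Step 3: tau = (C - D)/(n(n-1)/2) = (7 - 3)/10 = 0.400000.
Step 4: Exact two-sided p-value (enumerate n! = 120 permutations of y under H0): p = 0.483333.
Step 5: alpha = 0.05. fail to reject H0.

tau_b = 0.4000 (C=7, D=3), p = 0.483333, fail to reject H0.


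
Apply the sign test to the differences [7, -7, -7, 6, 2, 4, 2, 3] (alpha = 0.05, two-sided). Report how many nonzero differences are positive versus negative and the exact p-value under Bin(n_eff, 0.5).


Step 1: Discard zero differences. Original n = 8; n_eff = number of nonzero differences = 8.
Nonzero differences (with sign): +7, -7, -7, +6, +2, +4, +2, +3
Step 2: Count signs: positive = 6, negative = 2.
Step 3: Under H0: P(positive) = 0.5, so the number of positives S ~ Bin(8, 0.5).
Step 4: Two-sided exact p-value = sum of Bin(8,0.5) probabilities at or below the observed probability = 0.289062.
Step 5: alpha = 0.05. fail to reject H0.

n_eff = 8, pos = 6, neg = 2, p = 0.289062, fail to reject H0.


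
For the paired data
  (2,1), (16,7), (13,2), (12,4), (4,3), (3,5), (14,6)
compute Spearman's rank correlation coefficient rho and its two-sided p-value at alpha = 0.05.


Step 1: Rank x and y separately (midranks; no ties here).
rank(x): 2->1, 16->7, 13->5, 12->4, 4->3, 3->2, 14->6
rank(y): 1->1, 7->7, 2->2, 4->4, 3->3, 5->5, 6->6
Step 2: d_i = R_x(i) - R_y(i); compute d_i^2.
  (1-1)^2=0, (7-7)^2=0, (5-2)^2=9, (4-4)^2=0, (3-3)^2=0, (2-5)^2=9, (6-6)^2=0
sum(d^2) = 18.
Step 3: rho = 1 - 6*18 / (7*(7^2 - 1)) = 1 - 108/336 = 0.678571.
Step 4: Under H0, t = rho * sqrt((n-2)/(1-rho^2)) = 2.0657 ~ t(5).
Step 5: Two-sided p-value from the t-distribution with 5 df = 0.093750.
Step 6: alpha = 0.05. fail to reject H0.

rho = 0.6786, p = 0.093750, fail to reject H0 at alpha = 0.05.


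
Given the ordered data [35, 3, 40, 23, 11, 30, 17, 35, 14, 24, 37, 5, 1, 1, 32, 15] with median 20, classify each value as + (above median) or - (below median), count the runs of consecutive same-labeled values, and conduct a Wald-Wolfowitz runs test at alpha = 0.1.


Step 1: Compute median = 20; label A = above, B = below.
Labels in order: ABAABABABAABBBAB  (n_A = 8, n_B = 8)
Step 2: Count runs R = 12.
Step 3: Under H0 (random ordering), E[R] = 2*n_A*n_B/(n_A+n_B) + 1 = 2*8*8/16 + 1 = 9.0000.
        Var[R] = 2*n_A*n_B*(2*n_A*n_B - n_A - n_B) / ((n_A+n_B)^2 * (n_A+n_B-1)) = 14336/3840 = 3.7333.
        SD[R] = 1.9322.
Step 4: Continuity-corrected z = (R - 0.5 - E[R]) / SD[R] = (12 - 0.5 - 9.0000) / 1.9322 = 1.2939.
Step 5: Two-sided p-value via normal approximation = 2*(1 - Phi(|z|)) = 0.195709.
Step 6: alpha = 0.1. fail to reject H0.

R = 12, z = 1.2939, p = 0.195709, fail to reject H0.


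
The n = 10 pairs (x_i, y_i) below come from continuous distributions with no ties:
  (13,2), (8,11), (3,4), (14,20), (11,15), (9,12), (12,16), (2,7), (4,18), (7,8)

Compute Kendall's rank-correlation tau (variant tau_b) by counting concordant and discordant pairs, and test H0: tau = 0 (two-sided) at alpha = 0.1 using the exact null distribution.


Step 1: Enumerate the 45 unordered pairs (i,j) with i<j and classify each by sign(x_j-x_i) * sign(y_j-y_i).
  (1,2):dx=-5,dy=+9->D; (1,3):dx=-10,dy=+2->D; (1,4):dx=+1,dy=+18->C; (1,5):dx=-2,dy=+13->D
  (1,6):dx=-4,dy=+10->D; (1,7):dx=-1,dy=+14->D; (1,8):dx=-11,dy=+5->D; (1,9):dx=-9,dy=+16->D
  (1,10):dx=-6,dy=+6->D; (2,3):dx=-5,dy=-7->C; (2,4):dx=+6,dy=+9->C; (2,5):dx=+3,dy=+4->C
  (2,6):dx=+1,dy=+1->C; (2,7):dx=+4,dy=+5->C; (2,8):dx=-6,dy=-4->C; (2,9):dx=-4,dy=+7->D
  (2,10):dx=-1,dy=-3->C; (3,4):dx=+11,dy=+16->C; (3,5):dx=+8,dy=+11->C; (3,6):dx=+6,dy=+8->C
  (3,7):dx=+9,dy=+12->C; (3,8):dx=-1,dy=+3->D; (3,9):dx=+1,dy=+14->C; (3,10):dx=+4,dy=+4->C
  (4,5):dx=-3,dy=-5->C; (4,6):dx=-5,dy=-8->C; (4,7):dx=-2,dy=-4->C; (4,8):dx=-12,dy=-13->C
  (4,9):dx=-10,dy=-2->C; (4,10):dx=-7,dy=-12->C; (5,6):dx=-2,dy=-3->C; (5,7):dx=+1,dy=+1->C
  (5,8):dx=-9,dy=-8->C; (5,9):dx=-7,dy=+3->D; (5,10):dx=-4,dy=-7->C; (6,7):dx=+3,dy=+4->C
  (6,8):dx=-7,dy=-5->C; (6,9):dx=-5,dy=+6->D; (6,10):dx=-2,dy=-4->C; (7,8):dx=-10,dy=-9->C
  (7,9):dx=-8,dy=+2->D; (7,10):dx=-5,dy=-8->C; (8,9):dx=+2,dy=+11->C; (8,10):dx=+5,dy=+1->C
  (9,10):dx=+3,dy=-10->D
Step 2: C = 31, D = 14, total pairs = 45.
Step 3: tau = (C - D)/(n(n-1)/2) = (31 - 14)/45 = 0.377778.
Step 4: Exact two-sided p-value (enumerate n! = 3628800 permutations of y under H0): p = 0.155742.
Step 5: alpha = 0.1. fail to reject H0.

tau_b = 0.3778 (C=31, D=14), p = 0.155742, fail to reject H0.


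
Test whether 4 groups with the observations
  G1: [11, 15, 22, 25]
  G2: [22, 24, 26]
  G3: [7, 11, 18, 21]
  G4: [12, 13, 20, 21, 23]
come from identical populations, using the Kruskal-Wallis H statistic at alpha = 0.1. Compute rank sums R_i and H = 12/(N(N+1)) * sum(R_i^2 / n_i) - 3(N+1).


Step 1: Combine all N = 16 observations and assign midranks.
sorted (value, group, rank): (7,G3,1), (11,G1,2.5), (11,G3,2.5), (12,G4,4), (13,G4,5), (15,G1,6), (18,G3,7), (20,G4,8), (21,G3,9.5), (21,G4,9.5), (22,G1,11.5), (22,G2,11.5), (23,G4,13), (24,G2,14), (25,G1,15), (26,G2,16)
Step 2: Sum ranks within each group.
R_1 = 35 (n_1 = 4)
R_2 = 41.5 (n_2 = 3)
R_3 = 20 (n_3 = 4)
R_4 = 39.5 (n_4 = 5)
Step 3: H = 12/(N(N+1)) * sum(R_i^2/n_i) - 3(N+1)
     = 12/(16*17) * (35^2/4 + 41.5^2/3 + 20^2/4 + 39.5^2/5) - 3*17
     = 0.044118 * 1292.38 - 51
     = 6.016912.
Step 4: Ties present; correction factor C = 1 - 18/(16^3 - 16) = 0.995588. Corrected H = 6.016912 / 0.995588 = 6.043575.
Step 5: Under H0, H ~ chi^2(3); p-value = 0.109509.
Step 6: alpha = 0.1. fail to reject H0.

H = 6.0436, df = 3, p = 0.109509, fail to reject H0.


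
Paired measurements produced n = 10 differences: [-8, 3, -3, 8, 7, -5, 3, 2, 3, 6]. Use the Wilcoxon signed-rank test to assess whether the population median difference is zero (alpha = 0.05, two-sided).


Step 1: Drop any zero differences (none here) and take |d_i|.
|d| = [8, 3, 3, 8, 7, 5, 3, 2, 3, 6]
Step 2: Midrank |d_i| (ties get averaged ranks).
ranks: |8|->9.5, |3|->3.5, |3|->3.5, |8|->9.5, |7|->8, |5|->6, |3|->3.5, |2|->1, |3|->3.5, |6|->7
Step 3: Attach original signs; sum ranks with positive sign and with negative sign.
W+ = 3.5 + 9.5 + 8 + 3.5 + 1 + 3.5 + 7 = 36
W- = 9.5 + 3.5 + 6 = 19
(Check: W+ + W- = 55 should equal n(n+1)/2 = 55.)
Step 4: Test statistic W = min(W+, W-) = 19.
Step 5: Ties in |d|, so use the tie-corrected normal approximation.
        E[W] = n(n+1)/4 = 10*11/4 = 27.5.
        Tie groups: |d|=3 (t=4), |d|=8 (t=2); sum(t^3 - t) = 66.
        Var[W] = n(n+1)(2n+1)/24 - sum(t^3-t)/48 = 2310/24 - 66/48 = 94.875.
        z = (W - E[W]) / sqrt(Var[W]) = (19 - 27.5) / 9.7404 = -0.8727.
        Two-sided p = 2*Phi(z) = 0.382851.
Step 6: alpha = 0.05. fail to reject H0.

W+ = 36, W- = 19, W = min = 19, p = 0.382851, fail to reject H0.


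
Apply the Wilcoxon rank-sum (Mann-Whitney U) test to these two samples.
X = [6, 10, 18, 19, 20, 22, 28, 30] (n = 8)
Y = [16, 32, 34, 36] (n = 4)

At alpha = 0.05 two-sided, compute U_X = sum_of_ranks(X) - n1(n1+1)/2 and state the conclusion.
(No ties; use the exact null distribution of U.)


Step 1: Combine and sort all 12 observations; assign midranks.
sorted (value, group): (6,X), (10,X), (16,Y), (18,X), (19,X), (20,X), (22,X), (28,X), (30,X), (32,Y), (34,Y), (36,Y)
ranks: 6->1, 10->2, 16->3, 18->4, 19->5, 20->6, 22->7, 28->8, 30->9, 32->10, 34->11, 36->12
Step 2: Rank sum for X: R1 = 1 + 2 + 4 + 5 + 6 + 7 + 8 + 9 = 42.
Step 3: U_X = R1 - n1(n1+1)/2 = 42 - 8*9/2 = 42 - 36 = 6.
       U_Y = n1*n2 - U_X = 32 - 6 = 26.
Step 4: No ties, so the exact null distribution of U (based on enumerating the C(12,8) = 495 equally likely rank assignments) gives the two-sided p-value.
Step 5: p-value = 0.109091; compare to alpha = 0.05. fail to reject H0.

U_X = 6, p = 0.109091, fail to reject H0 at alpha = 0.05.


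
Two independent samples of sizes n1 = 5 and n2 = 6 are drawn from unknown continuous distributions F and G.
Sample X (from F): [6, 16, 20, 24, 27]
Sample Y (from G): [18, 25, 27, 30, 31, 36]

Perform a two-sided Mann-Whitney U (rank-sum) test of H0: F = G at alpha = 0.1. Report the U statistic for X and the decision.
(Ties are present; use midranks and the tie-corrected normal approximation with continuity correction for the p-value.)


Step 1: Combine and sort all 11 observations; assign midranks.
sorted (value, group): (6,X), (16,X), (18,Y), (20,X), (24,X), (25,Y), (27,X), (27,Y), (30,Y), (31,Y), (36,Y)
ranks: 6->1, 16->2, 18->3, 20->4, 24->5, 25->6, 27->7.5, 27->7.5, 30->9, 31->10, 36->11
Step 2: Rank sum for X: R1 = 1 + 2 + 4 + 5 + 7.5 = 19.5.
Step 3: U_X = R1 - n1(n1+1)/2 = 19.5 - 5*6/2 = 19.5 - 15 = 4.5.
       U_Y = n1*n2 - U_X = 30 - 4.5 = 25.5.
Step 4: Ties are present, so use the tie-corrected normal approximation (with continuity correction) for the p-value.
Step 5: p-value = 0.067264; compare to alpha = 0.1. reject H0.

U_X = 4.5, p = 0.067264, reject H0 at alpha = 0.1.


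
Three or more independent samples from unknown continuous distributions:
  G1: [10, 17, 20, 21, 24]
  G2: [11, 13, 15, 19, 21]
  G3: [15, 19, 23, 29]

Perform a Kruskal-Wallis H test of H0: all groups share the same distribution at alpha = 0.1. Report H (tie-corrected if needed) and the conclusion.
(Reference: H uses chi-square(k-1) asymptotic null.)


Step 1: Combine all N = 14 observations and assign midranks.
sorted (value, group, rank): (10,G1,1), (11,G2,2), (13,G2,3), (15,G2,4.5), (15,G3,4.5), (17,G1,6), (19,G2,7.5), (19,G3,7.5), (20,G1,9), (21,G1,10.5), (21,G2,10.5), (23,G3,12), (24,G1,13), (29,G3,14)
Step 2: Sum ranks within each group.
R_1 = 39.5 (n_1 = 5)
R_2 = 27.5 (n_2 = 5)
R_3 = 38 (n_3 = 4)
Step 3: H = 12/(N(N+1)) * sum(R_i^2/n_i) - 3(N+1)
     = 12/(14*15) * (39.5^2/5 + 27.5^2/5 + 38^2/4) - 3*15
     = 0.057143 * 824.3 - 45
     = 2.102857.
Step 4: Ties present; correction factor C = 1 - 18/(14^3 - 14) = 0.993407. Corrected H = 2.102857 / 0.993407 = 2.116814.
Step 5: Under H0, H ~ chi^2(2); p-value = 0.347008.
Step 6: alpha = 0.1. fail to reject H0.

H = 2.1168, df = 2, p = 0.347008, fail to reject H0.


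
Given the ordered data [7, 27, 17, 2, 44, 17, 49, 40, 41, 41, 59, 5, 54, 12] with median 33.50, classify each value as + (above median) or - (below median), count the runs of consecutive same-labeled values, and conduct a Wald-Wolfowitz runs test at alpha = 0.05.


Step 1: Compute median = 33.50; label A = above, B = below.
Labels in order: BBBBABAAAAABAB  (n_A = 7, n_B = 7)
Step 2: Count runs R = 7.
Step 3: Under H0 (random ordering), E[R] = 2*n_A*n_B/(n_A+n_B) + 1 = 2*7*7/14 + 1 = 8.0000.
        Var[R] = 2*n_A*n_B*(2*n_A*n_B - n_A - n_B) / ((n_A+n_B)^2 * (n_A+n_B-1)) = 8232/2548 = 3.2308.
        SD[R] = 1.7974.
Step 4: Continuity-corrected z = (R + 0.5 - E[R]) / SD[R] = (7 + 0.5 - 8.0000) / 1.7974 = -0.2782.
Step 5: Two-sided p-value via normal approximation = 2*(1 - Phi(|z|)) = 0.780879.
Step 6: alpha = 0.05. fail to reject H0.

R = 7, z = -0.2782, p = 0.780879, fail to reject H0.


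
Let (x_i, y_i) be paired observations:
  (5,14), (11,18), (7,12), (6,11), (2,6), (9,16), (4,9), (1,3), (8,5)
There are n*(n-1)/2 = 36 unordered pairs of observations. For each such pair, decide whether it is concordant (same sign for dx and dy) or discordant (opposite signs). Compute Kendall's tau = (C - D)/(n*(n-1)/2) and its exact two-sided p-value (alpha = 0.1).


Step 1: Enumerate the 36 unordered pairs (i,j) with i<j and classify each by sign(x_j-x_i) * sign(y_j-y_i).
  (1,2):dx=+6,dy=+4->C; (1,3):dx=+2,dy=-2->D; (1,4):dx=+1,dy=-3->D; (1,5):dx=-3,dy=-8->C
  (1,6):dx=+4,dy=+2->C; (1,7):dx=-1,dy=-5->C; (1,8):dx=-4,dy=-11->C; (1,9):dx=+3,dy=-9->D
  (2,3):dx=-4,dy=-6->C; (2,4):dx=-5,dy=-7->C; (2,5):dx=-9,dy=-12->C; (2,6):dx=-2,dy=-2->C
  (2,7):dx=-7,dy=-9->C; (2,8):dx=-10,dy=-15->C; (2,9):dx=-3,dy=-13->C; (3,4):dx=-1,dy=-1->C
  (3,5):dx=-5,dy=-6->C; (3,6):dx=+2,dy=+4->C; (3,7):dx=-3,dy=-3->C; (3,8):dx=-6,dy=-9->C
  (3,9):dx=+1,dy=-7->D; (4,5):dx=-4,dy=-5->C; (4,6):dx=+3,dy=+5->C; (4,7):dx=-2,dy=-2->C
  (4,8):dx=-5,dy=-8->C; (4,9):dx=+2,dy=-6->D; (5,6):dx=+7,dy=+10->C; (5,7):dx=+2,dy=+3->C
  (5,8):dx=-1,dy=-3->C; (5,9):dx=+6,dy=-1->D; (6,7):dx=-5,dy=-7->C; (6,8):dx=-8,dy=-13->C
  (6,9):dx=-1,dy=-11->C; (7,8):dx=-3,dy=-6->C; (7,9):dx=+4,dy=-4->D; (8,9):dx=+7,dy=+2->C
Step 2: C = 29, D = 7, total pairs = 36.
Step 3: tau = (C - D)/(n(n-1)/2) = (29 - 7)/36 = 0.611111.
Step 4: Exact two-sided p-value (enumerate n! = 362880 permutations of y under H0): p = 0.024741.
Step 5: alpha = 0.1. reject H0.

tau_b = 0.6111 (C=29, D=7), p = 0.024741, reject H0.


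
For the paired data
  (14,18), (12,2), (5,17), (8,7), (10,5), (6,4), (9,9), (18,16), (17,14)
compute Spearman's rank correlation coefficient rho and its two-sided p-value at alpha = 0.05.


Step 1: Rank x and y separately (midranks; no ties here).
rank(x): 14->7, 12->6, 5->1, 8->3, 10->5, 6->2, 9->4, 18->9, 17->8
rank(y): 18->9, 2->1, 17->8, 7->4, 5->3, 4->2, 9->5, 16->7, 14->6
Step 2: d_i = R_x(i) - R_y(i); compute d_i^2.
  (7-9)^2=4, (6-1)^2=25, (1-8)^2=49, (3-4)^2=1, (5-3)^2=4, (2-2)^2=0, (4-5)^2=1, (9-7)^2=4, (8-6)^2=4
sum(d^2) = 92.
Step 3: rho = 1 - 6*92 / (9*(9^2 - 1)) = 1 - 552/720 = 0.233333.
Step 4: Under H0, t = rho * sqrt((n-2)/(1-rho^2)) = 0.6349 ~ t(7).
Step 5: Two-sided p-value from the t-distribution with 7 df = 0.545699.
Step 6: alpha = 0.05. fail to reject H0.

rho = 0.2333, p = 0.545699, fail to reject H0 at alpha = 0.05.


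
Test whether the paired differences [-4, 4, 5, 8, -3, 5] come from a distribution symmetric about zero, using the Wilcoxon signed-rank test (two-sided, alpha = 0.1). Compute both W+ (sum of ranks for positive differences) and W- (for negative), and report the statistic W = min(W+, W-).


Step 1: Drop any zero differences (none here) and take |d_i|.
|d| = [4, 4, 5, 8, 3, 5]
Step 2: Midrank |d_i| (ties get averaged ranks).
ranks: |4|->2.5, |4|->2.5, |5|->4.5, |8|->6, |3|->1, |5|->4.5
Step 3: Attach original signs; sum ranks with positive sign and with negative sign.
W+ = 2.5 + 4.5 + 6 + 4.5 = 17.5
W- = 2.5 + 1 = 3.5
(Check: W+ + W- = 21 should equal n(n+1)/2 = 21.)
Step 4: Test statistic W = min(W+, W-) = 3.5.
Step 5: Ties in |d|, so use the tie-corrected normal approximation.
        E[W] = n(n+1)/4 = 6*7/4 = 10.5.
        Tie groups: |d|=4 (t=2), |d|=5 (t=2); sum(t^3 - t) = 12.
        Var[W] = n(n+1)(2n+1)/24 - sum(t^3-t)/48 = 546/24 - 12/48 = 22.5.
        z = (W - E[W]) / sqrt(Var[W]) = (3.5 - 10.5) / 4.7434 = -1.4757.
        Two-sided p = 2*Phi(z) = 0.140017.
Step 6: alpha = 0.1. fail to reject H0.

W+ = 17.5, W- = 3.5, W = min = 3.5, p = 0.140017, fail to reject H0.


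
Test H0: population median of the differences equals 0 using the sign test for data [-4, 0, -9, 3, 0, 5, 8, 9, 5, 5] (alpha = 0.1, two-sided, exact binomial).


Step 1: Discard zero differences. Original n = 10; n_eff = number of nonzero differences = 8.
Nonzero differences (with sign): -4, -9, +3, +5, +8, +9, +5, +5
Step 2: Count signs: positive = 6, negative = 2.
Step 3: Under H0: P(positive) = 0.5, so the number of positives S ~ Bin(8, 0.5).
Step 4: Two-sided exact p-value = sum of Bin(8,0.5) probabilities at or below the observed probability = 0.289062.
Step 5: alpha = 0.1. fail to reject H0.

n_eff = 8, pos = 6, neg = 2, p = 0.289062, fail to reject H0.


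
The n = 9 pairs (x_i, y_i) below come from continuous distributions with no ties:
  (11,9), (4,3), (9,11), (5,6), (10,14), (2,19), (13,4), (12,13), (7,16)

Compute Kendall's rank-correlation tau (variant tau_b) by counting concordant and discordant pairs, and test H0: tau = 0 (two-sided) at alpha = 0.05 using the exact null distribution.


Step 1: Enumerate the 36 unordered pairs (i,j) with i<j and classify each by sign(x_j-x_i) * sign(y_j-y_i).
  (1,2):dx=-7,dy=-6->C; (1,3):dx=-2,dy=+2->D; (1,4):dx=-6,dy=-3->C; (1,5):dx=-1,dy=+5->D
  (1,6):dx=-9,dy=+10->D; (1,7):dx=+2,dy=-5->D; (1,8):dx=+1,dy=+4->C; (1,9):dx=-4,dy=+7->D
  (2,3):dx=+5,dy=+8->C; (2,4):dx=+1,dy=+3->C; (2,5):dx=+6,dy=+11->C; (2,6):dx=-2,dy=+16->D
  (2,7):dx=+9,dy=+1->C; (2,8):dx=+8,dy=+10->C; (2,9):dx=+3,dy=+13->C; (3,4):dx=-4,dy=-5->C
  (3,5):dx=+1,dy=+3->C; (3,6):dx=-7,dy=+8->D; (3,7):dx=+4,dy=-7->D; (3,8):dx=+3,dy=+2->C
  (3,9):dx=-2,dy=+5->D; (4,5):dx=+5,dy=+8->C; (4,6):dx=-3,dy=+13->D; (4,7):dx=+8,dy=-2->D
  (4,8):dx=+7,dy=+7->C; (4,9):dx=+2,dy=+10->C; (5,6):dx=-8,dy=+5->D; (5,7):dx=+3,dy=-10->D
  (5,8):dx=+2,dy=-1->D; (5,9):dx=-3,dy=+2->D; (6,7):dx=+11,dy=-15->D; (6,8):dx=+10,dy=-6->D
  (6,9):dx=+5,dy=-3->D; (7,8):dx=-1,dy=+9->D; (7,9):dx=-6,dy=+12->D; (8,9):dx=-5,dy=+3->D
Step 2: C = 15, D = 21, total pairs = 36.
Step 3: tau = (C - D)/(n(n-1)/2) = (15 - 21)/36 = -0.166667.
Step 4: Exact two-sided p-value (enumerate n! = 362880 permutations of y under H0): p = 0.612202.
Step 5: alpha = 0.05. fail to reject H0.

tau_b = -0.1667 (C=15, D=21), p = 0.612202, fail to reject H0.


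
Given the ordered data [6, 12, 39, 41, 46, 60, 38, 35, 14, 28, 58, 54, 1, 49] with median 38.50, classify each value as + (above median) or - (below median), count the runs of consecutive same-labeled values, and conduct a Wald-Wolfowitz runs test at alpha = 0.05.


Step 1: Compute median = 38.50; label A = above, B = below.
Labels in order: BBAAAABBBBAABA  (n_A = 7, n_B = 7)
Step 2: Count runs R = 6.
Step 3: Under H0 (random ordering), E[R] = 2*n_A*n_B/(n_A+n_B) + 1 = 2*7*7/14 + 1 = 8.0000.
        Var[R] = 2*n_A*n_B*(2*n_A*n_B - n_A - n_B) / ((n_A+n_B)^2 * (n_A+n_B-1)) = 8232/2548 = 3.2308.
        SD[R] = 1.7974.
Step 4: Continuity-corrected z = (R + 0.5 - E[R]) / SD[R] = (6 + 0.5 - 8.0000) / 1.7974 = -0.8345.
Step 5: Two-sided p-value via normal approximation = 2*(1 - Phi(|z|)) = 0.403986.
Step 6: alpha = 0.05. fail to reject H0.

R = 6, z = -0.8345, p = 0.403986, fail to reject H0.


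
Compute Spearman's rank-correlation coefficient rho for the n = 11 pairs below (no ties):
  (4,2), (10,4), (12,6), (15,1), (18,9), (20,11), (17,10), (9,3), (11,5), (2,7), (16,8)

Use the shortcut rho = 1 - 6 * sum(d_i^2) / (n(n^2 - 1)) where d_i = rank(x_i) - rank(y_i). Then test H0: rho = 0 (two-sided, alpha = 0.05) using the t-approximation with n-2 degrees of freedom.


Step 1: Rank x and y separately (midranks; no ties here).
rank(x): 4->2, 10->4, 12->6, 15->7, 18->10, 20->11, 17->9, 9->3, 11->5, 2->1, 16->8
rank(y): 2->2, 4->4, 6->6, 1->1, 9->9, 11->11, 10->10, 3->3, 5->5, 7->7, 8->8
Step 2: d_i = R_x(i) - R_y(i); compute d_i^2.
  (2-2)^2=0, (4-4)^2=0, (6-6)^2=0, (7-1)^2=36, (10-9)^2=1, (11-11)^2=0, (9-10)^2=1, (3-3)^2=0, (5-5)^2=0, (1-7)^2=36, (8-8)^2=0
sum(d^2) = 74.
Step 3: rho = 1 - 6*74 / (11*(11^2 - 1)) = 1 - 444/1320 = 0.663636.
Step 4: Under H0, t = rho * sqrt((n-2)/(1-rho^2)) = 2.6614 ~ t(9).
Step 5: Two-sided p-value from the t-distribution with 9 df = 0.025984.
Step 6: alpha = 0.05. reject H0.

rho = 0.6636, p = 0.025984, reject H0 at alpha = 0.05.


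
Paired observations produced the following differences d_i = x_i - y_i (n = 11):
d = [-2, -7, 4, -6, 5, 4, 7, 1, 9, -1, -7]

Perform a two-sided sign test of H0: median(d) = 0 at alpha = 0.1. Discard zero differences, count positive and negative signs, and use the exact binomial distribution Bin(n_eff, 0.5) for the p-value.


Step 1: Discard zero differences. Original n = 11; n_eff = number of nonzero differences = 11.
Nonzero differences (with sign): -2, -7, +4, -6, +5, +4, +7, +1, +9, -1, -7
Step 2: Count signs: positive = 6, negative = 5.
Step 3: Under H0: P(positive) = 0.5, so the number of positives S ~ Bin(11, 0.5).
Step 4: Two-sided exact p-value = sum of Bin(11,0.5) probabilities at or below the observed probability = 1.000000.
Step 5: alpha = 0.1. fail to reject H0.

n_eff = 11, pos = 6, neg = 5, p = 1.000000, fail to reject H0.


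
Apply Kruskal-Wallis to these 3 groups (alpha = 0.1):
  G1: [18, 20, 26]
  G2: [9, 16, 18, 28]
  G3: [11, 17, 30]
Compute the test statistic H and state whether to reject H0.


Step 1: Combine all N = 10 observations and assign midranks.
sorted (value, group, rank): (9,G2,1), (11,G3,2), (16,G2,3), (17,G3,4), (18,G1,5.5), (18,G2,5.5), (20,G1,7), (26,G1,8), (28,G2,9), (30,G3,10)
Step 2: Sum ranks within each group.
R_1 = 20.5 (n_1 = 3)
R_2 = 18.5 (n_2 = 4)
R_3 = 16 (n_3 = 3)
Step 3: H = 12/(N(N+1)) * sum(R_i^2/n_i) - 3(N+1)
     = 12/(10*11) * (20.5^2/3 + 18.5^2/4 + 16^2/3) - 3*11
     = 0.109091 * 310.979 - 33
     = 0.925000.
Step 4: Ties present; correction factor C = 1 - 6/(10^3 - 10) = 0.993939. Corrected H = 0.925000 / 0.993939 = 0.930640.
Step 5: Under H0, H ~ chi^2(2); p-value = 0.627934.
Step 6: alpha = 0.1. fail to reject H0.

H = 0.9306, df = 2, p = 0.627934, fail to reject H0.


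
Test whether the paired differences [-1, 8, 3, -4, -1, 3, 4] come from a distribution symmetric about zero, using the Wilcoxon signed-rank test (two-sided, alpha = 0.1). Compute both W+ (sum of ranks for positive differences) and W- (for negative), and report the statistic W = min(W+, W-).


Step 1: Drop any zero differences (none here) and take |d_i|.
|d| = [1, 8, 3, 4, 1, 3, 4]
Step 2: Midrank |d_i| (ties get averaged ranks).
ranks: |1|->1.5, |8|->7, |3|->3.5, |4|->5.5, |1|->1.5, |3|->3.5, |4|->5.5
Step 3: Attach original signs; sum ranks with positive sign and with negative sign.
W+ = 7 + 3.5 + 3.5 + 5.5 = 19.5
W- = 1.5 + 5.5 + 1.5 = 8.5
(Check: W+ + W- = 28 should equal n(n+1)/2 = 28.)
Step 4: Test statistic W = min(W+, W-) = 8.5.
Step 5: Ties in |d|, so use the tie-corrected normal approximation.
        E[W] = n(n+1)/4 = 7*8/4 = 14.
        Tie groups: |d|=1 (t=2), |d|=3 (t=2), |d|=4 (t=2); sum(t^3 - t) = 18.
        Var[W] = n(n+1)(2n+1)/24 - sum(t^3-t)/48 = 840/24 - 18/48 = 34.625.
        z = (W - E[W]) / sqrt(Var[W]) = (8.5 - 14) / 5.8843 = -0.9347.
        Two-sided p = 2*Phi(z) = 0.349948.
Step 6: alpha = 0.1. fail to reject H0.

W+ = 19.5, W- = 8.5, W = min = 8.5, p = 0.349948, fail to reject H0.


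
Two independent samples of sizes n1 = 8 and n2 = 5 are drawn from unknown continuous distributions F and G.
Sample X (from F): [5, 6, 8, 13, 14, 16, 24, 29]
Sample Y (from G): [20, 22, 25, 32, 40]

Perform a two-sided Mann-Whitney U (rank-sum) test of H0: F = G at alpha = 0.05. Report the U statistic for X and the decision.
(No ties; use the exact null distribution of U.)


Step 1: Combine and sort all 13 observations; assign midranks.
sorted (value, group): (5,X), (6,X), (8,X), (13,X), (14,X), (16,X), (20,Y), (22,Y), (24,X), (25,Y), (29,X), (32,Y), (40,Y)
ranks: 5->1, 6->2, 8->3, 13->4, 14->5, 16->6, 20->7, 22->8, 24->9, 25->10, 29->11, 32->12, 40->13
Step 2: Rank sum for X: R1 = 1 + 2 + 3 + 4 + 5 + 6 + 9 + 11 = 41.
Step 3: U_X = R1 - n1(n1+1)/2 = 41 - 8*9/2 = 41 - 36 = 5.
       U_Y = n1*n2 - U_X = 40 - 5 = 35.
Step 4: No ties, so the exact null distribution of U (based on enumerating the C(13,8) = 1287 equally likely rank assignments) gives the two-sided p-value.
Step 5: p-value = 0.029526; compare to alpha = 0.05. reject H0.

U_X = 5, p = 0.029526, reject H0 at alpha = 0.05.


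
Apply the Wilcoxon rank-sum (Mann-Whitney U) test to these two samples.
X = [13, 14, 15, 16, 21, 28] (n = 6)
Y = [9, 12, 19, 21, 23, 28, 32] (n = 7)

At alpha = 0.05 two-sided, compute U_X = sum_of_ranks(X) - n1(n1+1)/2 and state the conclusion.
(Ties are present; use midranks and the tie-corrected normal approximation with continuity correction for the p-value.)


Step 1: Combine and sort all 13 observations; assign midranks.
sorted (value, group): (9,Y), (12,Y), (13,X), (14,X), (15,X), (16,X), (19,Y), (21,X), (21,Y), (23,Y), (28,X), (28,Y), (32,Y)
ranks: 9->1, 12->2, 13->3, 14->4, 15->5, 16->6, 19->7, 21->8.5, 21->8.5, 23->10, 28->11.5, 28->11.5, 32->13
Step 2: Rank sum for X: R1 = 3 + 4 + 5 + 6 + 8.5 + 11.5 = 38.
Step 3: U_X = R1 - n1(n1+1)/2 = 38 - 6*7/2 = 38 - 21 = 17.
       U_Y = n1*n2 - U_X = 42 - 17 = 25.
Step 4: Ties are present, so use the tie-corrected normal approximation (with continuity correction) for the p-value.
Step 5: p-value = 0.616104; compare to alpha = 0.05. fail to reject H0.

U_X = 17, p = 0.616104, fail to reject H0 at alpha = 0.05.


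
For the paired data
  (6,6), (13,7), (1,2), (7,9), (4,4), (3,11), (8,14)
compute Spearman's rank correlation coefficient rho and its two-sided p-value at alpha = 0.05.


Step 1: Rank x and y separately (midranks; no ties here).
rank(x): 6->4, 13->7, 1->1, 7->5, 4->3, 3->2, 8->6
rank(y): 6->3, 7->4, 2->1, 9->5, 4->2, 11->6, 14->7
Step 2: d_i = R_x(i) - R_y(i); compute d_i^2.
  (4-3)^2=1, (7-4)^2=9, (1-1)^2=0, (5-5)^2=0, (3-2)^2=1, (2-6)^2=16, (6-7)^2=1
sum(d^2) = 28.
Step 3: rho = 1 - 6*28 / (7*(7^2 - 1)) = 1 - 168/336 = 0.500000.
Step 4: Under H0, t = rho * sqrt((n-2)/(1-rho^2)) = 1.2910 ~ t(5).
Step 5: Two-sided p-value from the t-distribution with 5 df = 0.253170.
Step 6: alpha = 0.05. fail to reject H0.

rho = 0.5000, p = 0.253170, fail to reject H0 at alpha = 0.05.


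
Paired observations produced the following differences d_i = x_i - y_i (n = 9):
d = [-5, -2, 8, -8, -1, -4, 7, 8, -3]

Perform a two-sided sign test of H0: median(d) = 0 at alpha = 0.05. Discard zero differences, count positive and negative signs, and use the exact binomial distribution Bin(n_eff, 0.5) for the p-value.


Step 1: Discard zero differences. Original n = 9; n_eff = number of nonzero differences = 9.
Nonzero differences (with sign): -5, -2, +8, -8, -1, -4, +7, +8, -3
Step 2: Count signs: positive = 3, negative = 6.
Step 3: Under H0: P(positive) = 0.5, so the number of positives S ~ Bin(9, 0.5).
Step 4: Two-sided exact p-value = sum of Bin(9,0.5) probabilities at or below the observed probability = 0.507812.
Step 5: alpha = 0.05. fail to reject H0.

n_eff = 9, pos = 3, neg = 6, p = 0.507812, fail to reject H0.


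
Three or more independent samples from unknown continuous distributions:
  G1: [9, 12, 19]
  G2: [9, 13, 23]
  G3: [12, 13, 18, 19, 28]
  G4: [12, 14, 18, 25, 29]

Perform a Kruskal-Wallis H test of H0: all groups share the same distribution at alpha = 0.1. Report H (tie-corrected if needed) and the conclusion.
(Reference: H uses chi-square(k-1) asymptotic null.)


Step 1: Combine all N = 16 observations and assign midranks.
sorted (value, group, rank): (9,G1,1.5), (9,G2,1.5), (12,G1,4), (12,G3,4), (12,G4,4), (13,G2,6.5), (13,G3,6.5), (14,G4,8), (18,G3,9.5), (18,G4,9.5), (19,G1,11.5), (19,G3,11.5), (23,G2,13), (25,G4,14), (28,G3,15), (29,G4,16)
Step 2: Sum ranks within each group.
R_1 = 17 (n_1 = 3)
R_2 = 21 (n_2 = 3)
R_3 = 46.5 (n_3 = 5)
R_4 = 51.5 (n_4 = 5)
Step 3: H = 12/(N(N+1)) * sum(R_i^2/n_i) - 3(N+1)
     = 12/(16*17) * (17^2/3 + 21^2/3 + 46.5^2/5 + 51.5^2/5) - 3*17
     = 0.044118 * 1206.23 - 51
     = 2.216176.
Step 4: Ties present; correction factor C = 1 - 48/(16^3 - 16) = 0.988235. Corrected H = 2.216176 / 0.988235 = 2.242560.
Step 5: Under H0, H ~ chi^2(3); p-value = 0.523614.
Step 6: alpha = 0.1. fail to reject H0.

H = 2.2426, df = 3, p = 0.523614, fail to reject H0.


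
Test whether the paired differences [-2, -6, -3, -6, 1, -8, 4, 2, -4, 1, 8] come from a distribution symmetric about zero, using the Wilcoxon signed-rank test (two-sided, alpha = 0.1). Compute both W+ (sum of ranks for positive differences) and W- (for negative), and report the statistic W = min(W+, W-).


Step 1: Drop any zero differences (none here) and take |d_i|.
|d| = [2, 6, 3, 6, 1, 8, 4, 2, 4, 1, 8]
Step 2: Midrank |d_i| (ties get averaged ranks).
ranks: |2|->3.5, |6|->8.5, |3|->5, |6|->8.5, |1|->1.5, |8|->10.5, |4|->6.5, |2|->3.5, |4|->6.5, |1|->1.5, |8|->10.5
Step 3: Attach original signs; sum ranks with positive sign and with negative sign.
W+ = 1.5 + 6.5 + 3.5 + 1.5 + 10.5 = 23.5
W- = 3.5 + 8.5 + 5 + 8.5 + 10.5 + 6.5 = 42.5
(Check: W+ + W- = 66 should equal n(n+1)/2 = 66.)
Step 4: Test statistic W = min(W+, W-) = 23.5.
Step 5: Ties in |d|, so use the tie-corrected normal approximation.
        E[W] = n(n+1)/4 = 11*12/4 = 33.
        Tie groups: |d|=1 (t=2), |d|=2 (t=2), |d|=4 (t=2), |d|=6 (t=2), |d|=8 (t=2); sum(t^3 - t) = 30.
        Var[W] = n(n+1)(2n+1)/24 - sum(t^3-t)/48 = 3036/24 - 30/48 = 125.875.
        z = (W - E[W]) / sqrt(Var[W]) = (23.5 - 33) / 11.2194 = -0.8467.
        Two-sided p = 2*Phi(z) = 0.397136.
Step 6: alpha = 0.1. fail to reject H0.

W+ = 23.5, W- = 42.5, W = min = 23.5, p = 0.397136, fail to reject H0.


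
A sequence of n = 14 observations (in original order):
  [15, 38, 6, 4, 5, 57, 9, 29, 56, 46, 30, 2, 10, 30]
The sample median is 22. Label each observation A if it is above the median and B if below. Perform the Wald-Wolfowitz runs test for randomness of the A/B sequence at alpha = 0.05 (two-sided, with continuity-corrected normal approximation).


Step 1: Compute median = 22; label A = above, B = below.
Labels in order: BABBBABAAAABBA  (n_A = 7, n_B = 7)
Step 2: Count runs R = 8.
Step 3: Under H0 (random ordering), E[R] = 2*n_A*n_B/(n_A+n_B) + 1 = 2*7*7/14 + 1 = 8.0000.
        Var[R] = 2*n_A*n_B*(2*n_A*n_B - n_A - n_B) / ((n_A+n_B)^2 * (n_A+n_B-1)) = 8232/2548 = 3.2308.
        SD[R] = 1.7974.
Step 4: R = E[R], so z = 0 with no continuity correction.
Step 5: Two-sided p-value via normal approximation = 2*(1 - Phi(|z|)) = 1.000000.
Step 6: alpha = 0.05. fail to reject H0.

R = 8, z = 0.0000, p = 1.000000, fail to reject H0.


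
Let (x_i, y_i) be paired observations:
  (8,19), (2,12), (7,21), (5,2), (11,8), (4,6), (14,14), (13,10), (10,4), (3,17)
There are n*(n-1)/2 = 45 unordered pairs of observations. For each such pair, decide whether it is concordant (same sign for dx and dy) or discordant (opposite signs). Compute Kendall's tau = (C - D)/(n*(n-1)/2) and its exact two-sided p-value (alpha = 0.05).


Step 1: Enumerate the 45 unordered pairs (i,j) with i<j and classify each by sign(x_j-x_i) * sign(y_j-y_i).
  (1,2):dx=-6,dy=-7->C; (1,3):dx=-1,dy=+2->D; (1,4):dx=-3,dy=-17->C; (1,5):dx=+3,dy=-11->D
  (1,6):dx=-4,dy=-13->C; (1,7):dx=+6,dy=-5->D; (1,8):dx=+5,dy=-9->D; (1,9):dx=+2,dy=-15->D
  (1,10):dx=-5,dy=-2->C; (2,3):dx=+5,dy=+9->C; (2,4):dx=+3,dy=-10->D; (2,5):dx=+9,dy=-4->D
  (2,6):dx=+2,dy=-6->D; (2,7):dx=+12,dy=+2->C; (2,8):dx=+11,dy=-2->D; (2,9):dx=+8,dy=-8->D
  (2,10):dx=+1,dy=+5->C; (3,4):dx=-2,dy=-19->C; (3,5):dx=+4,dy=-13->D; (3,6):dx=-3,dy=-15->C
  (3,7):dx=+7,dy=-7->D; (3,8):dx=+6,dy=-11->D; (3,9):dx=+3,dy=-17->D; (3,10):dx=-4,dy=-4->C
  (4,5):dx=+6,dy=+6->C; (4,6):dx=-1,dy=+4->D; (4,7):dx=+9,dy=+12->C; (4,8):dx=+8,dy=+8->C
  (4,9):dx=+5,dy=+2->C; (4,10):dx=-2,dy=+15->D; (5,6):dx=-7,dy=-2->C; (5,7):dx=+3,dy=+6->C
  (5,8):dx=+2,dy=+2->C; (5,9):dx=-1,dy=-4->C; (5,10):dx=-8,dy=+9->D; (6,7):dx=+10,dy=+8->C
  (6,8):dx=+9,dy=+4->C; (6,9):dx=+6,dy=-2->D; (6,10):dx=-1,dy=+11->D; (7,8):dx=-1,dy=-4->C
  (7,9):dx=-4,dy=-10->C; (7,10):dx=-11,dy=+3->D; (8,9):dx=-3,dy=-6->C; (8,10):dx=-10,dy=+7->D
  (9,10):dx=-7,dy=+13->D
Step 2: C = 23, D = 22, total pairs = 45.
Step 3: tau = (C - D)/(n(n-1)/2) = (23 - 22)/45 = 0.022222.
Step 4: Exact two-sided p-value (enumerate n! = 3628800 permutations of y under H0): p = 1.000000.
Step 5: alpha = 0.05. fail to reject H0.

tau_b = 0.0222 (C=23, D=22), p = 1.000000, fail to reject H0.


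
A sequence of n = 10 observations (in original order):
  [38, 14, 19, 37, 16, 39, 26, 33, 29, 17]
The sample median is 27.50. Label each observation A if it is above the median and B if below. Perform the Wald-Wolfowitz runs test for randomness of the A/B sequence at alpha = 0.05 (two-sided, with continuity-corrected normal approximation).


Step 1: Compute median = 27.50; label A = above, B = below.
Labels in order: ABBABABAAB  (n_A = 5, n_B = 5)
Step 2: Count runs R = 8.
Step 3: Under H0 (random ordering), E[R] = 2*n_A*n_B/(n_A+n_B) + 1 = 2*5*5/10 + 1 = 6.0000.
        Var[R] = 2*n_A*n_B*(2*n_A*n_B - n_A - n_B) / ((n_A+n_B)^2 * (n_A+n_B-1)) = 2000/900 = 2.2222.
        SD[R] = 1.4907.
Step 4: Continuity-corrected z = (R - 0.5 - E[R]) / SD[R] = (8 - 0.5 - 6.0000) / 1.4907 = 1.0062.
Step 5: Two-sided p-value via normal approximation = 2*(1 - Phi(|z|)) = 0.314305.
Step 6: alpha = 0.05. fail to reject H0.

R = 8, z = 1.0062, p = 0.314305, fail to reject H0.


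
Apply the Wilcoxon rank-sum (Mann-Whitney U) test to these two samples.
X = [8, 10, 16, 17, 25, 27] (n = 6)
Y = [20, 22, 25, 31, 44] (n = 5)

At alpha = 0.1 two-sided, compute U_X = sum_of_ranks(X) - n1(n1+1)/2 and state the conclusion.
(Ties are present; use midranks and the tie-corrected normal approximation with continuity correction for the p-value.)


Step 1: Combine and sort all 11 observations; assign midranks.
sorted (value, group): (8,X), (10,X), (16,X), (17,X), (20,Y), (22,Y), (25,X), (25,Y), (27,X), (31,Y), (44,Y)
ranks: 8->1, 10->2, 16->3, 17->4, 20->5, 22->6, 25->7.5, 25->7.5, 27->9, 31->10, 44->11
Step 2: Rank sum for X: R1 = 1 + 2 + 3 + 4 + 7.5 + 9 = 26.5.
Step 3: U_X = R1 - n1(n1+1)/2 = 26.5 - 6*7/2 = 26.5 - 21 = 5.5.
       U_Y = n1*n2 - U_X = 30 - 5.5 = 24.5.
Step 4: Ties are present, so use the tie-corrected normal approximation (with continuity correction) for the p-value.
Step 5: p-value = 0.099576; compare to alpha = 0.1. reject H0.

U_X = 5.5, p = 0.099576, reject H0 at alpha = 0.1.


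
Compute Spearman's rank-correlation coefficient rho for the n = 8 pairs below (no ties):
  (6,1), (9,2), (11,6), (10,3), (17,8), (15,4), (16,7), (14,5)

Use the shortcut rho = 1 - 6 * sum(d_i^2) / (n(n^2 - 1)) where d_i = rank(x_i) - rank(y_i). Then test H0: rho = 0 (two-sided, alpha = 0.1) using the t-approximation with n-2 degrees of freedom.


Step 1: Rank x and y separately (midranks; no ties here).
rank(x): 6->1, 9->2, 11->4, 10->3, 17->8, 15->6, 16->7, 14->5
rank(y): 1->1, 2->2, 6->6, 3->3, 8->8, 4->4, 7->7, 5->5
Step 2: d_i = R_x(i) - R_y(i); compute d_i^2.
  (1-1)^2=0, (2-2)^2=0, (4-6)^2=4, (3-3)^2=0, (8-8)^2=0, (6-4)^2=4, (7-7)^2=0, (5-5)^2=0
sum(d^2) = 8.
Step 3: rho = 1 - 6*8 / (8*(8^2 - 1)) = 1 - 48/504 = 0.904762.
Step 4: Under H0, t = rho * sqrt((n-2)/(1-rho^2)) = 5.2034 ~ t(6).
Step 5: Two-sided p-value from the t-distribution with 6 df = 0.002008.
Step 6: alpha = 0.1. reject H0.

rho = 0.9048, p = 0.002008, reject H0 at alpha = 0.1.


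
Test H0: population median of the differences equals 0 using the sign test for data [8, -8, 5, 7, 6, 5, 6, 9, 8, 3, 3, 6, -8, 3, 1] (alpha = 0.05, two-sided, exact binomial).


Step 1: Discard zero differences. Original n = 15; n_eff = number of nonzero differences = 15.
Nonzero differences (with sign): +8, -8, +5, +7, +6, +5, +6, +9, +8, +3, +3, +6, -8, +3, +1
Step 2: Count signs: positive = 13, negative = 2.
Step 3: Under H0: P(positive) = 0.5, so the number of positives S ~ Bin(15, 0.5).
Step 4: Two-sided exact p-value = sum of Bin(15,0.5) probabilities at or below the observed probability = 0.007385.
Step 5: alpha = 0.05. reject H0.

n_eff = 15, pos = 13, neg = 2, p = 0.007385, reject H0.
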